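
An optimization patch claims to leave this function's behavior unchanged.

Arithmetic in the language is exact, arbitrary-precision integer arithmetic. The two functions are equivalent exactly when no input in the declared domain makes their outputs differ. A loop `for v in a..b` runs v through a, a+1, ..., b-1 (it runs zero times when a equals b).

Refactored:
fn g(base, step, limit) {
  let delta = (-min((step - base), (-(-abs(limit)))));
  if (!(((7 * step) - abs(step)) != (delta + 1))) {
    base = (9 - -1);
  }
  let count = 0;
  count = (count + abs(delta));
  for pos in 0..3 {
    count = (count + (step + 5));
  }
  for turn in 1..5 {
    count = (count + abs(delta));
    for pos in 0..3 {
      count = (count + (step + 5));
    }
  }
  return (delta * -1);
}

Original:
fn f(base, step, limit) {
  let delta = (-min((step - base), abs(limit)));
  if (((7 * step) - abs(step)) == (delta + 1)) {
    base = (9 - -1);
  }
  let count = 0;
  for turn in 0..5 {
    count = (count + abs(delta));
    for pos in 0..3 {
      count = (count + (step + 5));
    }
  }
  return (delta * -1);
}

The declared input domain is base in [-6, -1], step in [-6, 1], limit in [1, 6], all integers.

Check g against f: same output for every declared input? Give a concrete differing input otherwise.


Comparing the listings, the differences include: boolean connective usage differs; loop structure differs; statement counts differ; constant usage differs; min/max/abs usage differs; arithmetic usage differs; comparison usage differs.
Tracing base=-3, step=-5, limit=2: f: delta = 2; (((7 * step) - abs(step)) == (delta + 1)) -> false; count = 0; [turn=0]; count = 2; [pos=0]; count = 2; [pos=1]; count = 2; [pos=2]; count = 2; [turn=1]; count = 4; [pos=0]; count = 4; [pos=1]; count = 4; [pos=2]; count = 4; [turn=2]; count = 6; [pos=0]; count = 6; [pos=1]; count = 6; [pos=2]; count = 6; [turn=3]; count = 8; [pos=0]; count = 8; [pos=1]; count = 8; [pos=2]; count = 8; [turn=4]; count = 10; [pos=0]; count = 10; [pos=1]; count = 10; [pos=2]; count = 10; return -2 | g: delta = 2; (!(((7 * step) - abs(step)) != (delta + 1))) -> false; count = 0; count = 2; [pos=0]; count = 2; [pos=1]; count = 2; [pos=2]; count = 2; [turn=1]; count = 4; [pos=0]; count = 4; [pos=1]; count = 4; [pos=2]; count = 4; [turn=2]; count = 6; [pos=0]; count = 6; [pos=1]; count = 6; [pos=2]; count = 6; [turn=3]; count = 8; [pos=0]; count = 8; [pos=1]; count = 8; [pos=2]; count = 8; [turn=4]; count = 10; [pos=0]; count = 10; [pos=1]; count = 10; [pos=2]; count = 10; return -2 — matching result -2.
An exhaustive pass over the 288 declared inputs shows identical outputs.
verdict: equivalent


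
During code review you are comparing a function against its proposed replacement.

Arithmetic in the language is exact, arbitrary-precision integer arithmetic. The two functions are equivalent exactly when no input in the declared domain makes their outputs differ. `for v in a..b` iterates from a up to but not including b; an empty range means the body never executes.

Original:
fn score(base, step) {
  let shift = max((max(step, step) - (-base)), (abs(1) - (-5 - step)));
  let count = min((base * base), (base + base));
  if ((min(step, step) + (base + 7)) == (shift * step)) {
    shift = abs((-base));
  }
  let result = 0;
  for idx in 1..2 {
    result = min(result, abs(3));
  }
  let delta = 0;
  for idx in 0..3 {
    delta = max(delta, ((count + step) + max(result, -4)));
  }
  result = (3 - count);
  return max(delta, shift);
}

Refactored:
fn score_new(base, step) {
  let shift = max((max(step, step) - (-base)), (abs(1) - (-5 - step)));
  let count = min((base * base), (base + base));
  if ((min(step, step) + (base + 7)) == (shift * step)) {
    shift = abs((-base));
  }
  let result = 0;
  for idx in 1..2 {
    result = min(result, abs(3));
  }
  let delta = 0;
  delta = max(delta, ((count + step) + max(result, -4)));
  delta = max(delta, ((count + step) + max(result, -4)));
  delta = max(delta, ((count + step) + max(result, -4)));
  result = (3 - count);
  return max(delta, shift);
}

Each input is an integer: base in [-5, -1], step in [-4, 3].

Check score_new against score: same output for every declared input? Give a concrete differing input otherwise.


This is a faithful refactor — constant usage differs; and statement counts differ; and loop structure differs; and min/max/abs usage differs; and arithmetic usage differs, but the computed results match everywhere.
One worked example (base=-3, step=-4) — score: shift = 2; count = -6; ((min(step, step) + (base + 7)) == (shift * step)) -> false; result = 0; [idx=1]; result = 0; delta = 0; [idx=0]; delta = 0; [idx=1]; delta = 0; [idx=2]; delta = 0; result = 9; return 2; score_new: shift = 2; count = -6; ((min(step, step) + (base + 7)) == (shift * step)) -> false; result = 0; [idx=1]; result = 0; delta = 0; delta = 0; delta = 0; delta = 0; result = 9; return 2; agreement on 2.
Every one of the 40 inputs gives matching results.
verdict: equivalent


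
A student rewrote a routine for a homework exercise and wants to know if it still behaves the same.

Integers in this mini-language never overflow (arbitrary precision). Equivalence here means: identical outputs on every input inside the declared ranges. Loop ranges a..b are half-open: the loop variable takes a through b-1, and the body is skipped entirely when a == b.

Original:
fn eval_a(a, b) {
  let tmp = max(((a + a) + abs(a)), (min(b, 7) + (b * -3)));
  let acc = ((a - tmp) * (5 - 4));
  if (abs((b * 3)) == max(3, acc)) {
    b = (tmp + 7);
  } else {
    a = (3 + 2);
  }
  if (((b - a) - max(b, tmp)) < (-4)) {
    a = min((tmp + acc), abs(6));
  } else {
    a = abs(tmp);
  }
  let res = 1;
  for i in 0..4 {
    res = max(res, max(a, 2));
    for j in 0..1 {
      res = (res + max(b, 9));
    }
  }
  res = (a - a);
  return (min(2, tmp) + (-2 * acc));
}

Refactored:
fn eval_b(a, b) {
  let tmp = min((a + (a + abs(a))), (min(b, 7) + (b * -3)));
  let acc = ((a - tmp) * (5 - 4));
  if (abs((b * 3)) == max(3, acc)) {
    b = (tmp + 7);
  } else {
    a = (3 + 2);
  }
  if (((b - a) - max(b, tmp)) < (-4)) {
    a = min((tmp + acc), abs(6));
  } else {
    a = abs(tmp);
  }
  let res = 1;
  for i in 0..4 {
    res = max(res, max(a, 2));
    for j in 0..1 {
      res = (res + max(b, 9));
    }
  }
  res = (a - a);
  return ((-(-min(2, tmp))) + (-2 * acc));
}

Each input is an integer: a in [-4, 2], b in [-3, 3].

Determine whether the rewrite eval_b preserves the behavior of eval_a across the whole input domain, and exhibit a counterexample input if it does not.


Run the pair on a=-4, b=-3.
eval_a: tmp = 6; acc = -10; (abs((b * 3)) == max(3, acc)) -> false; a = 5; (((b - a) - max(b, tmp)) < (-4)) -> true; a = -4; res = 1; [i=0]; res = 2; [j=0]; res = 11; [i=1]; res = 11; [j=0]; res = 20; [i=2]; res = 20; [j=0]; res = 29; [i=3]; res = 29; [j=0]; res = 38; res = 0; return 22
eval_b: tmp = -4; acc = 0; (abs((b * 3)) == max(3, acc)) -> false; a = 5; (((b - a) - max(b, tmp)) < (-4)) -> true; a = -4; res = 1; [i=0]; res = 2; [j=0]; res = 11; [i=1]; res = 11; [j=0]; res = 20; [i=2]; res = 20; [j=0]; res = 29; [i=3]; res = 29; [j=0]; res = 38; res = 0; return -4
22 vs -4 — the two versions disagree here.
verdict: not equivalent; witness: a=-4, b=-3


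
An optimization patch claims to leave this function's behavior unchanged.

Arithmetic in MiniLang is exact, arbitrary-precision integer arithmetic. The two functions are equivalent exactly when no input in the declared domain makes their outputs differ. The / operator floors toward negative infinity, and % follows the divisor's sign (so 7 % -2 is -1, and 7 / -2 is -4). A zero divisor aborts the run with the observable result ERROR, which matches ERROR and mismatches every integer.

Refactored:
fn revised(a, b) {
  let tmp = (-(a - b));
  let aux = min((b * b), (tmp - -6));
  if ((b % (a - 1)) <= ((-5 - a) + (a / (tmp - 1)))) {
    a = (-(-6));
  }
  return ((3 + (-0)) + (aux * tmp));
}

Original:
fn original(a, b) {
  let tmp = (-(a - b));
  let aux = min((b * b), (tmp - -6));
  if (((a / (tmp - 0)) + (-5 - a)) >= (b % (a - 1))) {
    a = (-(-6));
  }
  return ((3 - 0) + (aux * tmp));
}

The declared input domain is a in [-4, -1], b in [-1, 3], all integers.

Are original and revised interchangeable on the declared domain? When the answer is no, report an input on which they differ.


There is a counterexample at a=-2, b=-1: 4 on one side, ERROR on the other.
original: tmp := 1 | aux := 1 | (((a / (tmp - 0)) + (-5 - a)) >= (b % (a - 1))): false | result 4
revised: tmp := 1 | aux := 1 | divide-by-zero, output ERROR
verdict: not equivalent; witness: a=-2, b=-1


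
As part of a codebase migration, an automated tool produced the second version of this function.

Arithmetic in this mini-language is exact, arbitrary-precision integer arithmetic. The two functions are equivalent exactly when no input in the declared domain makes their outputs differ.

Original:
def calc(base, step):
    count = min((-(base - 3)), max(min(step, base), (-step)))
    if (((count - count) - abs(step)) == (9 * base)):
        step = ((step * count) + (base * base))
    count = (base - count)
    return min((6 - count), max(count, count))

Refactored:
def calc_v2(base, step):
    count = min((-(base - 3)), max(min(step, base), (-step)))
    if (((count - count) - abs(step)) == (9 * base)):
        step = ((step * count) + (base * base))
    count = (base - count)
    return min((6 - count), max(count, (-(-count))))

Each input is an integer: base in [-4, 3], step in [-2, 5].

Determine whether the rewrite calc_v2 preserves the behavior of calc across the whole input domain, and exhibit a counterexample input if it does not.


The two are interchangeable: same computation, different form, and every declared input agrees.
One worked example (base=-3, step=0) — calc: count=0, then (((count - count) - abs(step)) == (9 * base)) is false, then count=-3, then returns -3; calc_v2: count=0, then (((count - count) - abs(step)) == (9 * base)) is false, then count=-3, then returns -3; agreement on -3.
Checked all 64 inputs in the declared domain: the outputs agree on every one.
verdict: equivalent


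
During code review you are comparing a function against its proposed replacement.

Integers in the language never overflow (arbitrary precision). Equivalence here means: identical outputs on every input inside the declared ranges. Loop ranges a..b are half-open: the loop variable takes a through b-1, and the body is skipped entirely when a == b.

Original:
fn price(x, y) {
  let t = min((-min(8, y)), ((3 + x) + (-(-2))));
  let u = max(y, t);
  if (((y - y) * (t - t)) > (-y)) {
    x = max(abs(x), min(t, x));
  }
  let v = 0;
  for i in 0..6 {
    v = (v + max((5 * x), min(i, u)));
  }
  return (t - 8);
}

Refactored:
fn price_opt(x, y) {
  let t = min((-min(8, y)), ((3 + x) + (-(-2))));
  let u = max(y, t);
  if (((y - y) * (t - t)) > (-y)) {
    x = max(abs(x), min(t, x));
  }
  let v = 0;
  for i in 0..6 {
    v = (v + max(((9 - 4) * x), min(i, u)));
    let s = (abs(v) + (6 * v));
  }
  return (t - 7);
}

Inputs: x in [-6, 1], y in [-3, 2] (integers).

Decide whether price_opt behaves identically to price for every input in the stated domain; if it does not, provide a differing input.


Take x=-6, y=-3.
price: t = -1; u = -1; (((y - y) * (t - t)) > (-y)) -> false; v = 0; [i=0]; v = -1; [i=1]; v = -2; [i=2]; v = -3; [i=3]; v = -4; [i=4]; v = -5; [i=5]; v = -6; return -9
price_opt: t = -1; u = -1; (((y - y) * (t - t)) > (-y)) -> false; v = 0; [i=0]; v = -1; s = -5; [i=1]; v = -2; s = -10; [i=2]; v = -3; s = -15; [i=3]; v = -4; s = -20; [i=4]; v = -5; s = -25; [i=5]; v = -6; s = -30; return -8
-9 vs -8 — the two versions disagree here.
verdict: not equivalent; witness: x=-6, y=-3


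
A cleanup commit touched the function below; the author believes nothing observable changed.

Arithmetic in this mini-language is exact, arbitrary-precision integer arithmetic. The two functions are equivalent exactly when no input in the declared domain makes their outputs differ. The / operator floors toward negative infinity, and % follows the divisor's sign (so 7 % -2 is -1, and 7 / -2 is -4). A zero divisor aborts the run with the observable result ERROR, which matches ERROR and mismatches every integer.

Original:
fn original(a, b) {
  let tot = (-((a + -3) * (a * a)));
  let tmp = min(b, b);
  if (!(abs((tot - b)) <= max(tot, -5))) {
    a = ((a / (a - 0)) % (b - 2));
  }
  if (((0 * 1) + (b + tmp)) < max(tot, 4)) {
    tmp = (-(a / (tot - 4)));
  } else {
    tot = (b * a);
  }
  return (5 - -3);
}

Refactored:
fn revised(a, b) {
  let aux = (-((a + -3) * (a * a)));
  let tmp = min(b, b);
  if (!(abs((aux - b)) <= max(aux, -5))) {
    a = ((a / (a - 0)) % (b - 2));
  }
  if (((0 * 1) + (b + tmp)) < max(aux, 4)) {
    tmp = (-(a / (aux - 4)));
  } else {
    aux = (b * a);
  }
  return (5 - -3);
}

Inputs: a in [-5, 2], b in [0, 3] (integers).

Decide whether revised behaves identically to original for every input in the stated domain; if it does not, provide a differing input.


This is a faithful refactor — local variable names differ, but the computed results match everywhere.
Spot check at a=-4, b=3 — original: tot becomes 112; next tmp becomes 3; next (!(abs((tot - b)) <= max(tot, -5))) evaluates to false; next (((0 * 1) + (b + tmp)) < max(tot, 4)) evaluates to true; next tmp becomes 1; next final value 8. revised: aux becomes 112; next tmp becomes 3; next (!(abs((aux - b)) <= max(aux, -5))) evaluates to false; next (((0 * 1) + (b + tmp)) < max(aux, 4)) evaluates to true; next tmp becomes 1; next final value 8. Both give 8.
Checked all 32 inputs in the declared domain: the outputs agree on every one.
verdict: equivalent


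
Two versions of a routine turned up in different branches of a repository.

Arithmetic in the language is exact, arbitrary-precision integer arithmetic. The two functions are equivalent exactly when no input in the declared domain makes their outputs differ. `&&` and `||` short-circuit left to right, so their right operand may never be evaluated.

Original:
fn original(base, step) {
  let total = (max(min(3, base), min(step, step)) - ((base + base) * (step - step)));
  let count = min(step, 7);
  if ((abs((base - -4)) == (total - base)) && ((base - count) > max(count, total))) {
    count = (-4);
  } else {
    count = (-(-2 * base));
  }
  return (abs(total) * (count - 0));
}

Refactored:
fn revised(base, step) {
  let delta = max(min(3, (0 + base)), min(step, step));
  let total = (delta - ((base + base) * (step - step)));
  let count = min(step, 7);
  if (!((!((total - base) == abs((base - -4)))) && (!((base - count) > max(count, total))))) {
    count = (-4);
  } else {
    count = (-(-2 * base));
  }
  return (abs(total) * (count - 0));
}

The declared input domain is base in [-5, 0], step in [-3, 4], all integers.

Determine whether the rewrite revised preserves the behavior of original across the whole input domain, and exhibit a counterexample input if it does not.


On input base=-5, step=-3, original returns -30 while revised returns -12.
verdict: not equivalent; witness: base=-5, step=-3


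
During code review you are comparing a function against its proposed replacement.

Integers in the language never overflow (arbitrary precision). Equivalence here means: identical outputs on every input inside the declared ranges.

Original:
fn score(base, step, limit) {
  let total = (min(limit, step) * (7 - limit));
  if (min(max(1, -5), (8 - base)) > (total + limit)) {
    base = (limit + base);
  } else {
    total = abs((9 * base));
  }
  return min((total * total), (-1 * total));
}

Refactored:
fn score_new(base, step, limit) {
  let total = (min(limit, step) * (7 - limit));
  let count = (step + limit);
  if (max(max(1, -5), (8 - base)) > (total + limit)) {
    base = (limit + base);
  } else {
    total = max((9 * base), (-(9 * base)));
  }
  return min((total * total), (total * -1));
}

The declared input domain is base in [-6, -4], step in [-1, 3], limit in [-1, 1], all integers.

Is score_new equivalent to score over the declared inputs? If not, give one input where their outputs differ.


There is a counterexample at base=-6, step=0, limit=1: -54 on one side, 0 on the other.
score: total = 0; (min(max(1, -5), (8 - base)) > (total + limit)) -> false; total = 54; return -54
score_new: total = 0; count = 1; (max(max(1, -5), (8 - base)) > (total + limit)) -> true; base = -5; return 0
verdict: not equivalent; witness: base=-6, step=0, limit=1


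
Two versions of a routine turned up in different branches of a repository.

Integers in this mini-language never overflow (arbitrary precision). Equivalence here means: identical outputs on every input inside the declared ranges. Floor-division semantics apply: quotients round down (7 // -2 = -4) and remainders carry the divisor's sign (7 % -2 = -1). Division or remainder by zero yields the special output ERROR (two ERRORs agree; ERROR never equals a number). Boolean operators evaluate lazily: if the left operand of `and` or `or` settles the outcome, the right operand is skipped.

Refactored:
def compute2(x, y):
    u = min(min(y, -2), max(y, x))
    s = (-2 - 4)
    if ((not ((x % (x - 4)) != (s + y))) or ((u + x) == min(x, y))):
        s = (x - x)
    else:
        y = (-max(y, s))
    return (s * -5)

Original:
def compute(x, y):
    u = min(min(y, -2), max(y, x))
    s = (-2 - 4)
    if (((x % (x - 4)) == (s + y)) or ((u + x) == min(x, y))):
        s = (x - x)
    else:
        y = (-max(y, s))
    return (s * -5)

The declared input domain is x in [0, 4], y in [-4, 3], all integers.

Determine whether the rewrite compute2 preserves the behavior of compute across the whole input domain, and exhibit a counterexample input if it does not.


Comparing the listings, the differences include: boolean connective usage differs, and comparison usage differs.
Spot check at x=2, y=0 — compute: u = -2; s = -6; (((x % (x - 4)) == (s + y)) or ((u + x) == min(x, y))) -> true; s = 0; return 0. compute2: u = -2; s = -6; ((not ((x % (x - 4)) != (s + y))) or ((u + x) == min(x, y))) -> true; s = 0; return 0. Both give 0.
Checked all 40 inputs in the declared domain: the outputs agree on every one.
verdict: equivalent


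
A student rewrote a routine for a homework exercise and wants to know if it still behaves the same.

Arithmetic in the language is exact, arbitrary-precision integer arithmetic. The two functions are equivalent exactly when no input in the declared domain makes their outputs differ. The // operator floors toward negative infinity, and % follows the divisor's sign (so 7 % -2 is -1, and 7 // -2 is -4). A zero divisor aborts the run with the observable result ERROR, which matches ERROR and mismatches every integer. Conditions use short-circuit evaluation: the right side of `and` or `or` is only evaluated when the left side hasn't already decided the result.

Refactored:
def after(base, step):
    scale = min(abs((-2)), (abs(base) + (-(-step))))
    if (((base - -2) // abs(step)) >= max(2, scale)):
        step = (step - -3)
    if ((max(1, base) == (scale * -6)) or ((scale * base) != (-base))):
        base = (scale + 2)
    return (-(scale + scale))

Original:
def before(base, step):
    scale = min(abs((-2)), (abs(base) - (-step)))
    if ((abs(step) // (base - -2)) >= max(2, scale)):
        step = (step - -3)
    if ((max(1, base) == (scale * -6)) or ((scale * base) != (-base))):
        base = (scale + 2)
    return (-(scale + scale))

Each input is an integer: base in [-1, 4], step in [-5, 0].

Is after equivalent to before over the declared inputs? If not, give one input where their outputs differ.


Take base=-1, step=0.
before: scale := 1 | ((abs(step) // (base - -2)) >= max(2, scale)): false | ((max(1, base) == (scale * -6)) or ((scale * base) != (-base))): true | base := 3 | result -2
after: scale := 1 | divide-by-zero, output ERROR
-2 and ERROR differ, so these are not the same function on this domain.
verdict: not equivalent; witness: base=-1, step=0


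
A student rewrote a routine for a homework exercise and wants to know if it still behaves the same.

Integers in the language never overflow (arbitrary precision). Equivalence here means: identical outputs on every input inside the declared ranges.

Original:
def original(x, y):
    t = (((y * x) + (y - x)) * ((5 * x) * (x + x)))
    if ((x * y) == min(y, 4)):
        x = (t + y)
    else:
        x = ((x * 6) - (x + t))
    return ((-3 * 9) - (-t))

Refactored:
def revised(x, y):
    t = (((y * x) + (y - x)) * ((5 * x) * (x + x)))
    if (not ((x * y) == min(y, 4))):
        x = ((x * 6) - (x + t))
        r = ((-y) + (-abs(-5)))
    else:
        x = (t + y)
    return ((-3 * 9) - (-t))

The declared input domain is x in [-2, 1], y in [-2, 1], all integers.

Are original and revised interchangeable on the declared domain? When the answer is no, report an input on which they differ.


Side by side, the visible changes include: arithmetic usage differs, statement counts differ, constant usage differs, min/max/abs usage differs, local variable names differ, boolean connective usage differs.
As a probe, take x=0, y=-1: original runs t := 0 | ((x * y) == min(y, 4)): false | x := 0 | result -27; revised runs t := 0 | (not ((x * y) == min(y, 4))): true | x := 0 | r := -4 | result -27; both end at -27.
Checked all 16 inputs in the declared domain: the outputs agree on every one.
verdict: equivalent


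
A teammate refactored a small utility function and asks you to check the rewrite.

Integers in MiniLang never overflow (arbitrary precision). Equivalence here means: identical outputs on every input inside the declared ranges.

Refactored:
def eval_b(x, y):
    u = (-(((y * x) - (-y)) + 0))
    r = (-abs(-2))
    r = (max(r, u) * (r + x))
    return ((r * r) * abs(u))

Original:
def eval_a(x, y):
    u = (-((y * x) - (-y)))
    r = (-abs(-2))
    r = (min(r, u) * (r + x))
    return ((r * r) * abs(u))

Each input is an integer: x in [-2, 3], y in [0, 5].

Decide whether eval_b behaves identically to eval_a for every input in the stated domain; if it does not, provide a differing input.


Run the pair on x=-2, y=1.
eval_a: u = 1; r = -2; r = 8; return 64
eval_b: u = 1; r = -2; r = -4; return 16
64 against 16: the behavior changed.
verdict: not equivalent; witness: x=-2, y=1


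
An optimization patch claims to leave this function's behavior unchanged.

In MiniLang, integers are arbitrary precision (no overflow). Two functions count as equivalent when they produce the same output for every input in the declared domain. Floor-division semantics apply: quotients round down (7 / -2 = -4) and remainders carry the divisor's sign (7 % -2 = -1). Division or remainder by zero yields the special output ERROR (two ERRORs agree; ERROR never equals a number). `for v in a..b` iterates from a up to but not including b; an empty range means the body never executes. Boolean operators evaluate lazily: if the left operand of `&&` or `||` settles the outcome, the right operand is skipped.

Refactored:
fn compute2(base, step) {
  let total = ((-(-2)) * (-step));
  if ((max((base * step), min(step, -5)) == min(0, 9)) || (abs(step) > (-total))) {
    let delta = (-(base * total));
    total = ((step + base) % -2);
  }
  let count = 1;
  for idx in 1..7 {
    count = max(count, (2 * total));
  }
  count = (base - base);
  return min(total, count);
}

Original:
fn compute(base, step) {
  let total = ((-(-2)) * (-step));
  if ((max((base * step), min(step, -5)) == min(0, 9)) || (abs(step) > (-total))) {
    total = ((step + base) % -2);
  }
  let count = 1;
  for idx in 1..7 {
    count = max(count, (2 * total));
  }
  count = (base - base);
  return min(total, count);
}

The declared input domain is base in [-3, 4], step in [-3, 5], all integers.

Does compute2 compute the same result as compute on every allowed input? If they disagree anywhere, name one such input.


Differences: arithmetic usage differs, plus statement counts differ, plus local variable names differ — yet all 72 inputs agree.
verdict: equivalent


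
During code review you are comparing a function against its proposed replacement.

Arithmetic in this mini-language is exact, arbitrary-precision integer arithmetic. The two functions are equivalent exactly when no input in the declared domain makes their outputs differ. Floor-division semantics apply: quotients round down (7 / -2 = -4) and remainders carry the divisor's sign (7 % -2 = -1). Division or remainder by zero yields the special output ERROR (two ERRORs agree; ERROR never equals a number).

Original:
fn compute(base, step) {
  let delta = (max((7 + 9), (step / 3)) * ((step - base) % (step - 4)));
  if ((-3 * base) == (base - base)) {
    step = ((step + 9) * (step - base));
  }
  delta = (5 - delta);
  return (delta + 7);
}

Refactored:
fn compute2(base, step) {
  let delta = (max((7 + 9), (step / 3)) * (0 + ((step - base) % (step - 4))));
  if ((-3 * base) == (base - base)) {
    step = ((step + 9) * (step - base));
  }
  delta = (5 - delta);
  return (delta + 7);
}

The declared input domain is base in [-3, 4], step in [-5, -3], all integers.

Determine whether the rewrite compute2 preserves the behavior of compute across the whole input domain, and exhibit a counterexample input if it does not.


The two are interchangeable: arithmetic usage differs, plus constant usage differs, and every declared input agrees.
Spot check at base=-3, step=-4 — compute: delta=-16, then ((-3 * base) == (base - base)) is false, then delta=21, then returns 28. compute2: delta=-16, then ((-3 * base) == (base - base)) is false, then delta=21, then returns 28. Both give 28.
Across all 24 domain points the two functions coincide.
verdict: equivalent


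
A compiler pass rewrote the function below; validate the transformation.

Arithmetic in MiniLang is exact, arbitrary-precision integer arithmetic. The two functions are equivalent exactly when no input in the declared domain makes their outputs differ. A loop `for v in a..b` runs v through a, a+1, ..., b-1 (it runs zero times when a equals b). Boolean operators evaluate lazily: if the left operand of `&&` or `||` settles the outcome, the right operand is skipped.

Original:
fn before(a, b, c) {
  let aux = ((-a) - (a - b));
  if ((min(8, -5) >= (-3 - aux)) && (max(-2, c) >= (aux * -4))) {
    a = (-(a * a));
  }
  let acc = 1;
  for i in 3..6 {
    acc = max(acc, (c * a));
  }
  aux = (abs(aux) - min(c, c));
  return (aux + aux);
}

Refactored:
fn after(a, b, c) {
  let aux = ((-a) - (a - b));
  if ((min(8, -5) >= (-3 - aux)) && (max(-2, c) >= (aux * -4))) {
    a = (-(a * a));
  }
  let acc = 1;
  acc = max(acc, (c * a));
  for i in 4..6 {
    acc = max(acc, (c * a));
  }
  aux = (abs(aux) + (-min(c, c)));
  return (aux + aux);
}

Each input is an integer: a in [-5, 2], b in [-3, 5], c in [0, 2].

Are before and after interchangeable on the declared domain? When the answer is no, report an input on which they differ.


Behavior is preserved: although loop structure differs, statement counts differ, arithmetic usage differs, min/max/abs usage differs, the outputs never diverge.
One worked example (a=-3, b=0, c=2) — before: aux=6, then ((min(8, -5) >= (-3 - aux)) && (max(-2, c) >= (aux * -4))) is true, then a=-9, then acc=1, then (i=3), then acc=1, then (i=4), then acc=1, then (i=5), then acc=1, then aux=4, then returns 8; after: aux=6, then ((min(8, -5) >= (-3 - aux)) && (max(-2, c) >= (aux * -4))) is true, then a=-9, then acc=1, then acc=1, then (i=4), then acc=1, then (i=5), then acc=1, then aux=4, then returns 8; agreement on 8.
An exhaustive pass over the 216 declared inputs shows identical outputs.
verdict: equivalent


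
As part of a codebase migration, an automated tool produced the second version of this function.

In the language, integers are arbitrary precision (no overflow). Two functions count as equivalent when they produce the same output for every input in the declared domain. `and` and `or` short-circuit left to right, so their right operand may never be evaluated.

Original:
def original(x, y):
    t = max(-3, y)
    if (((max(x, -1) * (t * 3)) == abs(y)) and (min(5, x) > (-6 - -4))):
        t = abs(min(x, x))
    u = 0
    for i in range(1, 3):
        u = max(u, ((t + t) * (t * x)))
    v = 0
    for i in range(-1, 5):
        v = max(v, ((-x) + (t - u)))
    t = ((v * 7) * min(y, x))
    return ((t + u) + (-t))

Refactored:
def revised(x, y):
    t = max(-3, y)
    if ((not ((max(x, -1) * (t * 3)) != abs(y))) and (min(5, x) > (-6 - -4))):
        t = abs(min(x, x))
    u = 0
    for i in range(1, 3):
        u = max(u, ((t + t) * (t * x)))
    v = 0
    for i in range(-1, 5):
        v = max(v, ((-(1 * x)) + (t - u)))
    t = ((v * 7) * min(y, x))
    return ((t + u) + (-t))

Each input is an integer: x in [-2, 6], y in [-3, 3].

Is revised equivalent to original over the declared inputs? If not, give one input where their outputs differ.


Equivalent — the differences include boolean connective usage differs, arithmetic usage differs, comparison usage differs, constant usage differs, yet no declared input distinguishes the two.
Tracing x=3, y=0: original: t := 0 | (((max(x, -1) * (t * 3)) == abs(y)) and (min(5, x) > (-6 - -4))): true | t := 3 | u := 0 | iter i=1: | u := 54 | iter i=2: | u := 54 | v := 0 | iter i=-1: | v := 0 | iter i=0: | v := 0 | iter i=1: | v := 0 | iter i=2: | v := 0 | iter i=3: | v := 0 | iter i=4: | v := 0 | t := 0 | result 54 | revised: t := 0 | ((not ((max(x, -1) * (t * 3)) != abs(y))) and (min(5, x) > (-6 - -4))): true | t := 3 | u := 0 | iter i=1: | u := 54 | iter i=2: | u := 54 | v := 0 | iter i=-1: | v := 0 | iter i=0: | v := 0 | iter i=1: | v := 0 | iter i=2: | v := 0 | iter i=3: | v := 0 | iter i=4: | v := 0 | t := 0 | result 54 — matching result 54.
Every one of the 63 inputs gives matching results.
verdict: equivalent


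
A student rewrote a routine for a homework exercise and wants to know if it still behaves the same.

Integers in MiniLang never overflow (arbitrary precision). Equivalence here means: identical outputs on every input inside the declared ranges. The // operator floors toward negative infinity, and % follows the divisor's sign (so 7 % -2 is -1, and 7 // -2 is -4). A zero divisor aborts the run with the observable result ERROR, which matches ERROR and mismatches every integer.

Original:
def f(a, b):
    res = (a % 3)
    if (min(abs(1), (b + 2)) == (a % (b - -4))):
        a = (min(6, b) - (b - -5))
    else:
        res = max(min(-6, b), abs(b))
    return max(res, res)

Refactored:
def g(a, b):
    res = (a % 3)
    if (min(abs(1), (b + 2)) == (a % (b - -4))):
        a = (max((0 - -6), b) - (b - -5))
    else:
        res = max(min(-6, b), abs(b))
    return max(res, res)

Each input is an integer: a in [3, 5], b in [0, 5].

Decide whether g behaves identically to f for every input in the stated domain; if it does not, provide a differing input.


Equivalent. The suspicious-looking change has no observable effect anywhere in the declared ranges.
Checked all 18 inputs in the declared domain: the outputs agree on every one.
Tracing a=3, b=0: f: res := 0 | (min(abs(1), (b + 2)) == (a % (b - -4))): false | res := 0 | result 0 | g: res := 0 | (min(abs(1), (b + 2)) == (a % (b - -4))): false | res := 0 | result 0 — matching result 0.
verdict: equivalent


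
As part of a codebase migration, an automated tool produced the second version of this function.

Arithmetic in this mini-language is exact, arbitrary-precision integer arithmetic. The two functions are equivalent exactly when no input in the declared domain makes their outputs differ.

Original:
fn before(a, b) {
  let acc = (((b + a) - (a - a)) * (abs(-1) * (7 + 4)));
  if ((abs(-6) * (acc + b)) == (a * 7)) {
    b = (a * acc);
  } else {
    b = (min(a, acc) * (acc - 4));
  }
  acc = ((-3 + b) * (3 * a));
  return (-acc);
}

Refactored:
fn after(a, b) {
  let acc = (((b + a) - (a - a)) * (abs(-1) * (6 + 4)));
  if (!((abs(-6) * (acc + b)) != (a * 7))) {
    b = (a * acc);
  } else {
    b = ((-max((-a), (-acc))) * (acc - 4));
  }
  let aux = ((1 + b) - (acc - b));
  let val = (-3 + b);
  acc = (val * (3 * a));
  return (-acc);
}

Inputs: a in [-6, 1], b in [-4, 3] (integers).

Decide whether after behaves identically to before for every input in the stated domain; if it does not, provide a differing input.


There is a counterexample at a=-6, b=-4: 225666 on one side, 187146 on the other.
before: acc=-110, then ((abs(-6) * (acc + b)) == (a * 7)) is false, then b=12540, then acc=-225666, then returns 225666
after: acc=-100, then (!((abs(-6) * (acc + b)) != (a * 7))) is false, then b=10400, then aux=20901, then val=10397, then acc=-187146, then returns 187146
verdict: not equivalent; witness: a=-6, b=-4


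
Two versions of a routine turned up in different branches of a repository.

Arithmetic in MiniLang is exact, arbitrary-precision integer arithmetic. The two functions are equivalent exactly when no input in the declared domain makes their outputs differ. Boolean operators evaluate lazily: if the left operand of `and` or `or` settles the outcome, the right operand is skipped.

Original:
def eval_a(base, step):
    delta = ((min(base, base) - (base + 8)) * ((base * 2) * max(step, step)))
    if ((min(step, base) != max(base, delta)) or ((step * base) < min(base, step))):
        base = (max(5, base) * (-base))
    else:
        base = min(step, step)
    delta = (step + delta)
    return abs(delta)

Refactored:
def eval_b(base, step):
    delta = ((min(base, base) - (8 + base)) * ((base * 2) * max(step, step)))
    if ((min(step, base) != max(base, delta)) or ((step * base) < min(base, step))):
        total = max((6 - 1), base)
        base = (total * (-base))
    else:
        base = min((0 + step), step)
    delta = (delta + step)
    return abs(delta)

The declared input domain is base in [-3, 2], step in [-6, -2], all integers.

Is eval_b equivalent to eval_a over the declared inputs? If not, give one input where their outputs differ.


The two are interchangeable: statement counts differ, and local variable names differ, and constant usage differs, and arithmetic usage differs, and every declared input agrees.
As a probe, take base=0, step=-4: eval_a runs delta becomes 0; next ((min(step, base) != max(base, delta)) or ((step * base) < min(base, step))) evaluates to true; next base becomes 0; next delta becomes -4; next final value 4; eval_b runs delta becomes 0; next ((min(step, base) != max(base, delta)) or ((step * base) < min(base, step))) evaluates to true; next total becomes 5; next base becomes 0; next delta becomes -4; next final value 4; both end at 4.
Across all 30 domain points the two functions coincide.
verdict: equivalent


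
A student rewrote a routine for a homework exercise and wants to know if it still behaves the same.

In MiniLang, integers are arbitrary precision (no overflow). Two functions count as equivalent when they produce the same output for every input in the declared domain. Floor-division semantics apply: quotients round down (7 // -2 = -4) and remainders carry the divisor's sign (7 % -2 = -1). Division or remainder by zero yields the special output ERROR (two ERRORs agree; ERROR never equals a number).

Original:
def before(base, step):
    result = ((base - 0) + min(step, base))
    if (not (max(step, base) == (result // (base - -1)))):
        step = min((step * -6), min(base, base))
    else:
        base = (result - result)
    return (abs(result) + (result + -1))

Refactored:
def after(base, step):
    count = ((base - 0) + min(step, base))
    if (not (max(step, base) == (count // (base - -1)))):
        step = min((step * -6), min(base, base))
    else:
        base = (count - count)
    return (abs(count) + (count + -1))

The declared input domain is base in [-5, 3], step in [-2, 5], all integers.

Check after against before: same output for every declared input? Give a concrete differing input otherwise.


The two versions differ — the changes include local variable names differ.
Tracing base=-3, step=2: before: result=-6, then (not (max(step, base) == (result // (base - -1)))) is true, then step=-12, then returns -1 | after: count=-6, then (not (max(step, base) == (count // (base - -1)))) is true, then step=-12, then returns -1 — matching result -1.
Sweeping the whole domain (72 inputs) finds no disagreement.
verdict: equivalent


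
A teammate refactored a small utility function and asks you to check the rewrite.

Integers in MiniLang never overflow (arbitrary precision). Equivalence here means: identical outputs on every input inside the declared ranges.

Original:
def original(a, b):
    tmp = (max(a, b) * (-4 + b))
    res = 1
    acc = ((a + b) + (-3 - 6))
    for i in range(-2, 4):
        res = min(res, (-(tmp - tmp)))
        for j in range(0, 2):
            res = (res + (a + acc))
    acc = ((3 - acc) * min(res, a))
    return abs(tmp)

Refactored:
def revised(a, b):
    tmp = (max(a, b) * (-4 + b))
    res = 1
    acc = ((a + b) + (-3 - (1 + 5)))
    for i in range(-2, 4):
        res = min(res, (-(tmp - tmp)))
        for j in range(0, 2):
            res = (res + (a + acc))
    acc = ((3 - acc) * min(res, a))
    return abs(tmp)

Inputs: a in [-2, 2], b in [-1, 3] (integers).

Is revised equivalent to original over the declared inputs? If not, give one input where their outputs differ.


Side by side, the visible changes include: constant usage differs, plus arithmetic usage differs.
Spot check at a=2, b=2 — original: tmp = -4; res = 1; acc = -5; [i=-2]; res = 0; [j=0]; res = -3; [j=1]; res = -6; [i=-1]; res = -6; [j=0]; res = -9; [j=1]; res = -12; [i=0]; res = -12; [j=0]; res = -15; [j=1]; res = -18; [i=1]; res = -18; [j=0]; res = -21; [j=1]; res = -24; [i=2]; res = -24; [j=0]; res = -27; [j=1]; res = -30; [i=3]; res = -30; [j=0]; res = -33; [j=1]; res = -36; acc = -288; return 4. revised: tmp = -4; res = 1; acc = -5; [i=-2]; res = 0; [j=0]; res = -3; [j=1]; res = -6; [i=-1]; res = -6; [j=0]; res = -9; [j=1]; res = -12; [i=0]; res = -12; [j=0]; res = -15; [j=1]; res = -18; [i=1]; res = -18; [j=0]; res = -21; [j=1]; res = -24; [i=2]; res = -24; [j=0]; res = -27; [j=1]; res = -30; [i=3]; res = -30; [j=0]; res = -33; [j=1]; res = -36; acc = -288; return 4. Both give 4.
Checked all 25 inputs in the declared domain: the outputs agree on every one.
verdict: equivalent


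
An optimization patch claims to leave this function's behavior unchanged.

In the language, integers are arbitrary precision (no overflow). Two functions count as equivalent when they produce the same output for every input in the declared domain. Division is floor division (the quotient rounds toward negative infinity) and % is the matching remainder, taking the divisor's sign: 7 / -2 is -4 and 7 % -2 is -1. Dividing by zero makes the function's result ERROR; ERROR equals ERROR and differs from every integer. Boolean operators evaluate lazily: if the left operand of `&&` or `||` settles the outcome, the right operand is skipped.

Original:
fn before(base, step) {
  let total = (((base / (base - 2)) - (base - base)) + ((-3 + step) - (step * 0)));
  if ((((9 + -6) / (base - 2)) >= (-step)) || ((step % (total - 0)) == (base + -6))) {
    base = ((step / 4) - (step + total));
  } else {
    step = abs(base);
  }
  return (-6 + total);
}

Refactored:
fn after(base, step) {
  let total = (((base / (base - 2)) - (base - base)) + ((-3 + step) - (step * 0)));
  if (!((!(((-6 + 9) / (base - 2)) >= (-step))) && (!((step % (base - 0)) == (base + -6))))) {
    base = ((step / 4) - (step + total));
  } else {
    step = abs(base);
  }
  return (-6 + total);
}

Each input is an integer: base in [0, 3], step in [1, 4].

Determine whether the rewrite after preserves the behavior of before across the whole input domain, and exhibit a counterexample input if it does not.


Evaluate both at base=0, step=1.
before: total becomes -2; next ((((9 + -6) / (base - 2)) >= (-step)) || ((step % (total - 0)) == (base + -6))) evaluates to false; next step becomes 0; next final value -8
after: total becomes -2; next hits division by zero so the output is ERROR
-8 against ERROR: the behavior changed.
verdict: not equivalent; witness: base=0, step=1


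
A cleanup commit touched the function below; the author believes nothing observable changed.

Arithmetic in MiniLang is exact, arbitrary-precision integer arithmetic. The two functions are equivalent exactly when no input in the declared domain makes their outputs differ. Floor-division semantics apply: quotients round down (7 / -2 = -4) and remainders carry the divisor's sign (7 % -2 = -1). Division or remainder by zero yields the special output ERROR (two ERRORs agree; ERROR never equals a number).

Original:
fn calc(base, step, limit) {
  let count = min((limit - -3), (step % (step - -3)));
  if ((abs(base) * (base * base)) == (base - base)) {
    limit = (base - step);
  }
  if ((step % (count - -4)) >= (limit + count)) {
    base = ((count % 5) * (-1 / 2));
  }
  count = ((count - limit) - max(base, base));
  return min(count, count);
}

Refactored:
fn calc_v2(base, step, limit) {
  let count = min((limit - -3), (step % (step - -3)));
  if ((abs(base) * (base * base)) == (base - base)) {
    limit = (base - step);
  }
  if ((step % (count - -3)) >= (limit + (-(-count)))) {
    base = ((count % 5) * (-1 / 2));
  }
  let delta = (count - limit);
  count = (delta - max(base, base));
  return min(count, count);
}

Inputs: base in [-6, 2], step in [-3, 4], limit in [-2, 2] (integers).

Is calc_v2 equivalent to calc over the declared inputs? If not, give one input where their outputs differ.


There is a counterexample at base=-6, step=-2, limit=2: -2 on one side, 4 on the other.
calc: count becomes 0; next ((abs(base) * (base * base)) == (base - base)) evaluates to false; next ((step % (count - -4)) >= (limit + count)) evaluates to true; next base becomes 0; next count becomes -2; next final value -2
calc_v2: count becomes 0; next ((abs(base) * (base * base)) == (base - base)) evaluates to false; next ((step % (count - -3)) >= (limit + (-(-count)))) evaluates to false; next delta becomes -2; next count becomes 4; next final value 4
verdict: not equivalent; witness: base=-6, step=-2, limit=2
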